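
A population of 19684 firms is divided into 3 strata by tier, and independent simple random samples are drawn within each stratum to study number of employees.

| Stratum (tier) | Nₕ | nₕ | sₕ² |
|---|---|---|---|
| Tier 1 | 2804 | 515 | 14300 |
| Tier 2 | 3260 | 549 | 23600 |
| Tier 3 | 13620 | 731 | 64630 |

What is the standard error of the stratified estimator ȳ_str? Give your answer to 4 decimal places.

Var(ȳ_str) = Σₕ Wₕ²(1 − fₕ)sₕ²/nₕ with Wₕ = Nₕ/N, N = 19684.
Tier 1: Wₕ = 0.14245072; term = 0.14245072²·(1 − 0.18366619)·14300/515 = 0.45996618.
Tier 2: Wₕ = 0.16561674; term = 0.16561674²·(1 − 0.16840491)·23600/549 = 0.98052814.
Tier 3: Wₕ = 0.69193253; term = 0.69193253²·(1 − 0.05367107)·64630/731 = 40.057736.
Sum = 41.49823.
SE = √(41.49823) = 6.4419.

6.4419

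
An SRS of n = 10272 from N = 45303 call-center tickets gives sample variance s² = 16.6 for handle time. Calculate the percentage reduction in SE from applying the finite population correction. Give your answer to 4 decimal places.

12.0648

f = n/N = 10272/45303 = 0.22673995.
SE_no-fpc = √(s²/n) = 0.040200045; SE_fpc = √((1−f)s²/n) = 0.035349992.
Ratio = √(1−f) = 0.87935206. Reduction = 100·(1 − 0.87935206) = 12.0648%.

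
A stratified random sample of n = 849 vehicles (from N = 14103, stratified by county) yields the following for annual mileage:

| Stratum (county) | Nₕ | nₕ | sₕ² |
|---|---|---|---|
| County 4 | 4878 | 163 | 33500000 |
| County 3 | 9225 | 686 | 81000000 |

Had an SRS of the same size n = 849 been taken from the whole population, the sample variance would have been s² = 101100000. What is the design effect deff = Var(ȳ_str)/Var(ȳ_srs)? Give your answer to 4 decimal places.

Var(ȳ_str) = Σ Wₕ²(1−fₕ)sₕ²/nₕ with Wₕ = Nₕ/14103:
  County 4: (4878/14103)²·(1−163/4878)·33500000/163 = 23766.087
  County 3: (9225/14103)²·(1−686/9225)·81000000/686 = 46763.96
  → Var(ȳ_str) = 70530.047.
Var(ȳ_srs) = (1 − 849/14103)·101100000/849 = 111912.58.
deff = 70530.047 / 111912.58 = 0.6302.

0.6302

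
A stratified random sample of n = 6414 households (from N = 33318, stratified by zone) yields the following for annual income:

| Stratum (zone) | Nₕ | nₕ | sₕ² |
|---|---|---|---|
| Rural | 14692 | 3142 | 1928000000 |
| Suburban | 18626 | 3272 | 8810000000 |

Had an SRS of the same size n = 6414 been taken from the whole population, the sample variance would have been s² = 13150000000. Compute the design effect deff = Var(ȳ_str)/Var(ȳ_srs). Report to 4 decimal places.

Var(ȳ_str) = Σ Wₕ²(1−fₕ)sₕ²/nₕ with Wₕ = Nₕ/33318:
  Rural: (14692/33318)²·(1−3142/14692)·1928000000/3142 = 93800.662
  Suburban: (18626/33318)²·(1−3272/18626)·8810000000/3272 = 693658.8
  → Var(ȳ_str) = 787459.46.
Var(ȳ_srs) = (1 − 6414/33318)·13150000000/6414 = 1.6555211 × 10^6.
deff = 787459.46 / (1.6555211 × 10^6) = 0.4757.

0.4757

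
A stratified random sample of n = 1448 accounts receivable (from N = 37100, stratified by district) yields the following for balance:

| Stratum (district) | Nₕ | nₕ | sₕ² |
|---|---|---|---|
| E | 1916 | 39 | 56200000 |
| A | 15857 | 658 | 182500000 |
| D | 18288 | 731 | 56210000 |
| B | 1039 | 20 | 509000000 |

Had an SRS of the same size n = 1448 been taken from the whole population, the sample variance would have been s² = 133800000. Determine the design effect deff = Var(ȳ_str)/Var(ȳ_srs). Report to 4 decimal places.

1.0118

Var(ȳ_str) = Σ Wₕ²(1−fₕ)sₕ²/nₕ with Wₕ = Nₕ/37100:
  E: (1916/37100)²·(1−39/1916)·56200000/39 = 3765.162
  A: (15857/37100)²·(1−658/15857)·182500000/658 = 48565.202
  D: (18288/37100)²·(1−731/18288)·56210000/731 = 17937.624
  B: (1039/37100)²·(1−20/1039)·509000000/20 = 19576.259
  → Var(ȳ_str) = 89844.247.
Var(ȳ_srs) = (1 − 1448/37100)·133800000/1448 = 88796.846.
deff = 89844.247 / 88796.846 = 1.0118.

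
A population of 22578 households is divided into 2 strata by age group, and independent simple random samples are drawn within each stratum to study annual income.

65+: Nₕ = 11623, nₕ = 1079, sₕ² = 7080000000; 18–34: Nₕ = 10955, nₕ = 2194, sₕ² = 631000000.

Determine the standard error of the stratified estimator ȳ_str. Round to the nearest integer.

1277

Var(ȳ_str) = Σₕ Wₕ²(1 − fₕ)sₕ²/nₕ with Wₕ = Nₕ/N, N = 22578.
65+: Wₕ = 0.51479316; term = 0.51479316²·(1 − 0.09283318)·7080000000/1079 = 1.5774824 × 10^6.
18–34: Wₕ = 0.48520684; term = 0.48520684²·(1 − 0.20027385)·631000000/2194 = 54148.678.
Sum = 1.6316311 × 10^6.
SE = √(1.6316311 × 10^6) = 1277.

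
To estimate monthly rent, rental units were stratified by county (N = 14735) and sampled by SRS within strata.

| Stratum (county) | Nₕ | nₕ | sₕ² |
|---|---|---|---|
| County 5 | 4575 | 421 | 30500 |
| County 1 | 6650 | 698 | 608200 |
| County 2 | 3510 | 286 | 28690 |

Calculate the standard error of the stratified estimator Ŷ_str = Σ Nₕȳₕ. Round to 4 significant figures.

Var(Ŷ_str) = Σₕ Nₕ²(1 − fₕ)sₕ²/nₕ.
County 5: 4575²·(1 − 421/4575)·30500/421 = 1.3768142 × 10^9.
County 1: 6650²·(1 − 698/6650)·608200/698 = 3.44886 × 10^10.
County 2: 3510²·(1 − 286/3510)·28690/286 = 1.1351851 × 10^9.
Sum = 3.7000599 × 10^10.
SE = √(3.7000599 × 10^10) = 192400.

192400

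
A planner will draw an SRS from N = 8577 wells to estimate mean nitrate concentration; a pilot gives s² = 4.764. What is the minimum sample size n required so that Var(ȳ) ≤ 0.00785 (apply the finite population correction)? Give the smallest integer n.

567

Without fpc, n₀ = s²/D = 4.764/0.00785 = 606.8790.
With fpc, (1 − n/N)·s²/n ≤ D requires n ≥ n₀/(1 + n₀/N) = 606.8790/(1 + 606.8790/8577) = 566.7759.
Rounding up, n = 567.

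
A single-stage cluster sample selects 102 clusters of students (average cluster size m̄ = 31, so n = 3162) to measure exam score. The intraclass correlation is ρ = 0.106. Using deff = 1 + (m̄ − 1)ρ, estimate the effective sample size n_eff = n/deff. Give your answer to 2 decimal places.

756.46

deff = 1 + (31 − 1)·0.106 = 1 + 3.18 = 4.18.
n_eff = 3162 / 4.18 = 756.46.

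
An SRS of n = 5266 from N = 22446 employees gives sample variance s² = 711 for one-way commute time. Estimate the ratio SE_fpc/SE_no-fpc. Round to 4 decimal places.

0.8749

f = n/N = 5266/22446 = 0.23460750.
SE_no-fpc = √(s²/n) = 0.36744672; SE_fpc = √((1−f)s²/n) = 0.32146706.
Ratio = √(1−f) = 0.87486713.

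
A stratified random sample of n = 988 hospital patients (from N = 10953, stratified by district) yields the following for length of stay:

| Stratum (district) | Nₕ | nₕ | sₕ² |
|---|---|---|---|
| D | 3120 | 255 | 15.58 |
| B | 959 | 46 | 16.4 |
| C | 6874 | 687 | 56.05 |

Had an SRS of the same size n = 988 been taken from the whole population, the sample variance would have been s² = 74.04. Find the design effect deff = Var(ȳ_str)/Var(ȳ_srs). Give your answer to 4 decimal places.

Var(ȳ_str) = Σ Wₕ²(1−fₕ)sₕ²/nₕ with Wₕ = Nₕ/10953:
  D: (3120/10953)²·(1−255/3120)·15.58/255 = 0.004552399
  B: (959/10953)²·(1−46/959)·16.4/46 = 0.0026020116
  C: (6874/10953)²·(1−687/6874)·56.05/687 = 0.028922934
  → Var(ȳ_str) = 0.036077345.
Var(ȳ_srs) = (1 − 988/10953)·74.04/988 = 0.068179479.
deff = 0.036077345 / 0.068179479 = 0.5292.

0.5292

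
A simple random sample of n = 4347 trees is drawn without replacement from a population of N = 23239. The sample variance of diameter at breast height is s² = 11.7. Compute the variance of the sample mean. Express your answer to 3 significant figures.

Under SRS without replacement, Var(ȳ) = (1 − f)·s²/n with f = n/N = 4347/23239 = 0.18705624.
Var(ȳ) = (1 − 0.18705624)·11.7/4347 = 0.81294376·0.0026915114 = 0.0021880474.

0.00219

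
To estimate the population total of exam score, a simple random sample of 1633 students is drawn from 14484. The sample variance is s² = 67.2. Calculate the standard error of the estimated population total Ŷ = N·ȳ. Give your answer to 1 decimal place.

2767.6

Var(Ŷ) = N²·Var(ȳ) = N²·(1 − n/N)·s²/n.
f = 1633/14484 = 0.11274510; Var(ȳ) = 0.88725490·67.2/1633 = 0.036511653.
Var(Ŷ) = 14484² · 0.036511653 = 7.659643 × 10^6.
SE(Ŷ) = √(7.659643 × 10^6) = 2767.6.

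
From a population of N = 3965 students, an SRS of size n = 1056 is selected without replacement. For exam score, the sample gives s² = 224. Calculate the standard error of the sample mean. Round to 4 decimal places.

0.3945

Under SRS without replacement, Var(ȳ) = (1 − f)·s²/n with f = n/N = 1056/3965 = 0.26633039.
Var(ȳ) = (1 − 0.26633039)·224/1056 = 0.73366961·0.21212121 = 0.15562689.
SE(ȳ) = √(0.15562689) = 0.3945.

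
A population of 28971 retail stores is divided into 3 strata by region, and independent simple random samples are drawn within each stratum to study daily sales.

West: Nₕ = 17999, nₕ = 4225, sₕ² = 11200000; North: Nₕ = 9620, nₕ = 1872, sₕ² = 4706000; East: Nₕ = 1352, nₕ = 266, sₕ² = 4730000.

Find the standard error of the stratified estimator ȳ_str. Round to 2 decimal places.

Var(ȳ_str) = Σₕ Wₕ²(1 − fₕ)sₕ²/nₕ with Wₕ = Nₕ/N, N = 28971.
West: Wₕ = 0.62127645; term = 0.62127645²·(1 − 0.23473526)·11200000/4225 = 783.01989.
North: Wₕ = 0.33205619; term = 0.33205619²·(1 − 0.19459459)·4706000/1872 = 223.24605.
East: Wₕ = 0.04666736; term = 0.04666736²·(1 − 0.19674556)·4730000/266 = 31.107066.
Sum = 1037.373.
SE = √(1037.373) = 32.21.

32.21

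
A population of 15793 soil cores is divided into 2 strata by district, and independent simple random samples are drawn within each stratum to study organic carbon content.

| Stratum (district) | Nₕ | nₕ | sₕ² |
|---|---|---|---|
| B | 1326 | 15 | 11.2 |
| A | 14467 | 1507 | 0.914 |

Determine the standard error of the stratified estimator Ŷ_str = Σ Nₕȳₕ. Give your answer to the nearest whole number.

Var(Ŷ_str) = Σₕ Nₕ²(1 − fₕ)sₕ²/nₕ.
B: 1326²·(1 − 15/1326)·11.2/15 = 1.2979949 × 10^6.
A: 14467²·(1 − 1507/14467)·0.914/1507 = 113714.65.
Sum = 1.4117096 × 10^6.
SE = √(1.4117096 × 10^6) = 1188.

1188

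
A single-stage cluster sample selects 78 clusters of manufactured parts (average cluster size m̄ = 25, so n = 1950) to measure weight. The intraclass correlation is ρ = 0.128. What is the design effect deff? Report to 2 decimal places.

deff = 1 + (25 − 1)·0.128 = 1 + 3.072 = 4.072.

4.07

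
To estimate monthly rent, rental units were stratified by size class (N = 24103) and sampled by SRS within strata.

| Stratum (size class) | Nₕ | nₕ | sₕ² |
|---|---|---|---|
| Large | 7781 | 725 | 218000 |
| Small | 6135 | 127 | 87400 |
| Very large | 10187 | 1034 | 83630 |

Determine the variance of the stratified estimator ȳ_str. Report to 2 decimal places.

85.06

Var(ȳ_str) = Σₕ Wₕ²(1 − fₕ)sₕ²/nₕ with Wₕ = Nₕ/N, N = 24103.
Large: Wₕ = 0.32282289; term = 0.32282289²·(1 − 0.09317568)·218000/725 = 28.41648.
Small: Wₕ = 0.25453263; term = 0.25453263²·(1 − 0.02070090)·87400/127 = 43.662641.
Very large: Wₕ = 0.42264448; term = 0.42264448²·(1 − 0.10150191)·83630/1034 = 12.981029.
Sum = 85.06015.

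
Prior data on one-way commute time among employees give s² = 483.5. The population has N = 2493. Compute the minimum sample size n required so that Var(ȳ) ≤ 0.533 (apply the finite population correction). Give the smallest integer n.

Without fpc, n₀ = s²/D = 483.5/0.533 = 907.1295.
With fpc, (1 − n/N)·s²/n ≤ D requires n ≥ n₀/(1 + n₀/N) = 907.1295/(1 + 907.1295/2493) = 665.1140.
Rounding up, n = 666.

666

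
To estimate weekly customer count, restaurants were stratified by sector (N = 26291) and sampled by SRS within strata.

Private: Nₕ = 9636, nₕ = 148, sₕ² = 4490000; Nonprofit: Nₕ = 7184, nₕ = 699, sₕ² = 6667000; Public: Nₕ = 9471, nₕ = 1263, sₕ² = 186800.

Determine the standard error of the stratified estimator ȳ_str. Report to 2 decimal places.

68.35

Var(ȳ_str) = Σₕ Wₕ²(1 − fₕ)sₕ²/nₕ with Wₕ = Nₕ/N, N = 26291.
Private: Wₕ = 0.36651326; term = 0.36651326²·(1 − 0.01535907)·4490000/148 = 4012.748.
Nonprofit: Wₕ = 0.27324940; term = 0.27324940²·(1 − 0.09729955)·6667000/699 = 642.85847.
Public: Wₕ = 0.36023734; term = 0.36023734²·(1 − 0.13335445)·186800/1263 = 16.633839.
Sum = 4672.2403.
SE = √(4672.2403) = 68.35.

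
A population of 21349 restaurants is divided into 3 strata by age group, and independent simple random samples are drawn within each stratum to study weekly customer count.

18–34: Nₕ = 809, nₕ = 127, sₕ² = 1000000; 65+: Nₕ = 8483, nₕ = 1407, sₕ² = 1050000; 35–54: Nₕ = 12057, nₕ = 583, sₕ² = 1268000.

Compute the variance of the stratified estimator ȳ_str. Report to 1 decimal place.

768.0

Var(ȳ_str) = Σₕ Wₕ²(1 − fₕ)sₕ²/nₕ with Wₕ = Nₕ/N, N = 21349.
18–34: Wₕ = 0.03789405; term = 0.03789405²·(1 − 0.15698393)·1000000/127 = 9.531782.
65+: Wₕ = 0.39734882; term = 0.39734882²·(1 − 0.16586113)·1050000/1407 = 98.282777.
35–54: Wₕ = 0.56475713; term = 0.56475713²·(1 − 0.04835365)·1268000/583 = 660.1608.
Sum = 767.97536.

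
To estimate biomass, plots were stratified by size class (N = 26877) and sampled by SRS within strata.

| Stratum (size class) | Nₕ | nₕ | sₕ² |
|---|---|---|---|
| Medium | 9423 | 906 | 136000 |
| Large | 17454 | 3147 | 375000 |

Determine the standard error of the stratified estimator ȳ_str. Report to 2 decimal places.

Var(ȳ_str) = Σₕ Wₕ²(1 − fₕ)sₕ²/nₕ with Wₕ = Nₕ/N, N = 26877.
Medium: Wₕ = 0.35059716; term = 0.35059716²·(1 − 0.09614772)·136000/906 = 16.67727.
Large: Wₕ = 0.64940284; term = 0.64940284²·(1 − 0.18030251)·375000/3147 = 41.192343.
Sum = 57.869613.
SE = √(57.869613) = 7.61.

7.61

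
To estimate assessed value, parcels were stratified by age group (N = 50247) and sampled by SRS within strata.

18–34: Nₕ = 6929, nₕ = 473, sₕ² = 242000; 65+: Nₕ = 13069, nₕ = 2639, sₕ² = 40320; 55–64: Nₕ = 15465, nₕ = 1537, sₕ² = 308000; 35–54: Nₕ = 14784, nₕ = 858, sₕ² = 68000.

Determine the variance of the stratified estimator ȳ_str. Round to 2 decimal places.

Var(ȳ_str) = Σₕ Wₕ²(1 − fₕ)sₕ²/nₕ with Wₕ = Nₕ/N, N = 50247.
18–34: Wₕ = 0.13789878; term = 0.13789878²·(1 − 0.06826382)·242000/473 = 9.0650047.
65+: Wₕ = 0.26009513; term = 0.26009513²·(1 − 0.20192823)·40320/2639 = 0.82487383.
55–64: Wₕ = 0.30777957; term = 0.30777957²·(1 − 0.09938571)·308000/1537 = 17.096029.
35–54: Wₕ = 0.29422652; term = 0.29422652²·(1 − 0.05803571)·68000/858 = 6.4627848.
Sum = 33.448692.

33.45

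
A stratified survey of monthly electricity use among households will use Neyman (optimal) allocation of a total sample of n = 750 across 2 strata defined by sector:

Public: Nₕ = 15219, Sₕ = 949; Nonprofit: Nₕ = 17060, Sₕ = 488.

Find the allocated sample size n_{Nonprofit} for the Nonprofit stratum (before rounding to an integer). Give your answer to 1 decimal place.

Neyman allocation: nₕ = n·NₕSₕ / Σⱼ NⱼSⱼ.
Σ NⱼSⱼ = 15219·949 + 17060·488 = 2.2768111 × 10^7.
n_{Nonprofit} = 750·17060·488 / (2.2768111 × 10^7) = 274.2.

274.2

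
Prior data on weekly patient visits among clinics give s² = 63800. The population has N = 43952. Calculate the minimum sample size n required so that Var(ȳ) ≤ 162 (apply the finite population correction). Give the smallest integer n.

Without fpc, n₀ = s²/D = 63800/162 = 393.8272.
With fpc, (1 − n/N)·s²/n ≤ D requires n ≥ n₀/(1 + n₀/N) = 393.8272/(1 + 393.8272/43952) = 390.3297.
Rounding up, n = 391.

391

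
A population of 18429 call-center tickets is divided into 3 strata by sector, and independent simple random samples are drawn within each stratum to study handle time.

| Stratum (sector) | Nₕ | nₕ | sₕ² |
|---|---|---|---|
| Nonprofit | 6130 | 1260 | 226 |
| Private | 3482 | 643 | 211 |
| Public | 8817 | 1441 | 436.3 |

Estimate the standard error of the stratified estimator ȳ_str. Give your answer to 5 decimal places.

0.28861

Var(ȳ_str) = Σₕ Wₕ²(1 − fₕ)sₕ²/nₕ with Wₕ = Nₕ/N, N = 18429.
Nonprofit: Wₕ = 0.33262792; term = 0.33262792²·(1 − 0.20554649)·226/1260 = 0.015766082.
Private: Wₕ = 0.18894134; term = 0.18894134²·(1 − 0.18466399)·211/643 = 0.0095512915.
Public: Wₕ = 0.47843073; term = 0.47843073²·(1 − 0.16343427)·436.3/1441 = 0.057977494.
Sum = 0.083294868.
SE = √(0.083294868) = 0.28861.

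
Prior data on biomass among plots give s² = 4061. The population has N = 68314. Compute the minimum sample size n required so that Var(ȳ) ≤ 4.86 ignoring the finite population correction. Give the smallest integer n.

Without fpc, n₀ = s²/D = 4061/4.86 = 835.5967.
Rounding up, n = 836.

836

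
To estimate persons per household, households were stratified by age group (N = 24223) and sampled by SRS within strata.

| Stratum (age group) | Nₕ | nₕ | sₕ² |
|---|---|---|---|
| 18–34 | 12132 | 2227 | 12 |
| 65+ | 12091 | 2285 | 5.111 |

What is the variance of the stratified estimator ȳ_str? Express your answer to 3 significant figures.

Var(ȳ_str) = Σₕ Wₕ²(1 − fₕ)sₕ²/nₕ with Wₕ = Nₕ/N, N = 24223.
18–34: Wₕ = 0.50084630; term = 0.50084630²·(1 − 0.18356413)·12/2227 = 0.0011035501.
65+: Wₕ = 0.49915370; term = 0.49915370²·(1 − 0.18898354)·5.111/2285 = 4.5197866 × 10^-4.
Sum = 0.0015555288.

0.00156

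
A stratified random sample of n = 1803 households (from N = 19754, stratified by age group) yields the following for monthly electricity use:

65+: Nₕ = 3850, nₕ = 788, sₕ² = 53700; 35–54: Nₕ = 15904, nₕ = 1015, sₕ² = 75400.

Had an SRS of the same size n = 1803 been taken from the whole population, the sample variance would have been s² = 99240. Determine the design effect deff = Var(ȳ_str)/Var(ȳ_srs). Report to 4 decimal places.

Var(ȳ_str) = Σ Wₕ²(1−fₕ)sₕ²/nₕ with Wₕ = Nₕ/19754:
  65+: (3850/19754)²·(1−788/3850)·53700/788 = 2.0587513
  35–54: (15904/19754)²·(1−1015/15904)·75400/1015 = 45.078256
  → Var(ȳ_str) = 47.137007.
Var(ȳ_srs) = (1 − 1803/19754)·99240/1803 = 50.017805.
deff = 47.137007 / 50.017805 = 0.9424.

0.9424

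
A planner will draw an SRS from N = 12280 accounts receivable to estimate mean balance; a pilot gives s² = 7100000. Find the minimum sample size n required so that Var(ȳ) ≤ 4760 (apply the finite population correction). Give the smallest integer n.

Without fpc, n₀ = s²/D = 7100000/4760 = 1491.5966.
With fpc, (1 − n/N)·s²/n ≤ D requires n ≥ n₀/(1 + n₀/N) = 1491.5966/(1 + 1491.5966/12280) = 1330.0423.
Rounding up, n = 1331.

1331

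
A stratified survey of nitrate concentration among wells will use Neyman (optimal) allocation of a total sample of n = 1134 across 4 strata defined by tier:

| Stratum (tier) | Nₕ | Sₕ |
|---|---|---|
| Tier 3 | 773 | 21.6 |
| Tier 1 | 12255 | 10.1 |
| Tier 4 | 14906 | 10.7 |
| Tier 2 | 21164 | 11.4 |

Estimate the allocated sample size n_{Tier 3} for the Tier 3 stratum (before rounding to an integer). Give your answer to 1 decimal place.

Neyman allocation: nₕ = n·NₕSₕ / Σⱼ NⱼSⱼ.
Σ NⱼSⱼ = 773·21.6 + 12255·10.1 + 14906·10.7 + 21164·11.4 = 541236.1.
n_{Tier 3} = 1134·773·21.6 / 541236.1 = 35.0.

35.0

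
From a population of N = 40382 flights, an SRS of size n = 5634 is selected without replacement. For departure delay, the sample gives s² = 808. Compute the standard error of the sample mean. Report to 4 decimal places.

0.3513

Under SRS without replacement, Var(ȳ) = (1 − f)·s²/n with f = n/N = 5634/40382 = 0.13951761.
Var(ȳ) = (1 − 0.13951761)·808/5634 = 0.86048239·0.14341498 = 0.12340607.
SE(ȳ) = √(0.12340607) = 0.3513.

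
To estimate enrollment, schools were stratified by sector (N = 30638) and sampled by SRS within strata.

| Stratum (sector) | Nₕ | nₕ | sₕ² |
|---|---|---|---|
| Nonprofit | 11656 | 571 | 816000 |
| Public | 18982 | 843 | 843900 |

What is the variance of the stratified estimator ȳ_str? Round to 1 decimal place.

563.9

Var(ȳ_str) = Σₕ Wₕ²(1 − fₕ)sₕ²/nₕ with Wₕ = Nₕ/N, N = 30638.
Nonprofit: Wₕ = 0.38044259; term = 0.38044259²·(1 − 0.04898765)·816000/571 = 196.70639.
Public: Wₕ = 0.61955741; term = 0.61955741²·(1 − 0.04441049)·843900/843 = 367.19596.
Sum = 563.90235.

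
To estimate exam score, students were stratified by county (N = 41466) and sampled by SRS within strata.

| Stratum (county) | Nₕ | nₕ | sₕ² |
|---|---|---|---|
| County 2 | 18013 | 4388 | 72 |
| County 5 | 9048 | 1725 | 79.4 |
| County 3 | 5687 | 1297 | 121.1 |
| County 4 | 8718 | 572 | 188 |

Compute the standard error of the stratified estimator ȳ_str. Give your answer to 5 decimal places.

Var(ȳ_str) = Σₕ Wₕ²(1 − fₕ)sₕ²/nₕ with Wₕ = Nₕ/N, N = 41466.
County 2: Wₕ = 0.43440409; term = 0.43440409²·(1 − 0.24360184)·72/4388 = 0.0023420931.
County 5: Wₕ = 0.21820286; term = 0.21820286²·(1 − 0.19064987)·79.4/1725 = 0.001773735.
County 3: Wₕ = 0.13714851; term = 0.13714851²·(1 − 0.22806401)·121.1/1297 = 0.0013557126.
County 4: Wₕ = 0.21024454; term = 0.21024454²·(1 − 0.06561138)·188/572 = 0.013574968.
Sum = 0.019046509.
SE = √(0.019046509) = 0.13801.

0.13801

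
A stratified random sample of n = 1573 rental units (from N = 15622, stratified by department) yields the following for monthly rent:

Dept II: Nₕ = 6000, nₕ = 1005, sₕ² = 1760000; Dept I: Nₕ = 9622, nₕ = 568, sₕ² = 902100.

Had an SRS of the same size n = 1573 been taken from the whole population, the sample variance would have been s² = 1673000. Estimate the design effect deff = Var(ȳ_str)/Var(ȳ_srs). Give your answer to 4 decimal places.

0.8176

Var(ȳ_str) = Σ Wₕ²(1−fₕ)sₕ²/nₕ with Wₕ = Nₕ/15622:
  Dept II: (6000/15622)²·(1−1005/6000)·1760000/1005 = 215.06022
  Dept I: (9622/15622)²·(1−568/9622)·902100/568 = 566.94238
  → Var(ȳ_str) = 782.0026.
Var(ȳ_srs) = (1 − 1573/15622)·1673000/1573 = 956.48023.
deff = 782.0026 / 956.48023 = 0.8176.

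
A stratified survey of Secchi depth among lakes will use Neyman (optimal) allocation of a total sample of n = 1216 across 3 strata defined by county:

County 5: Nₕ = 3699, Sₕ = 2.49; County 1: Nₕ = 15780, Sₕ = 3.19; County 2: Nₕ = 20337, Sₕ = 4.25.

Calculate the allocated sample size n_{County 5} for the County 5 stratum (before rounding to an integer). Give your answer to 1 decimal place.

Neyman allocation: nₕ = n·NₕSₕ / Σⱼ NⱼSⱼ.
Σ NⱼSⱼ = 3699·2.49 + 15780·3.19 + 20337·4.25 = 145980.96.
n_{County 5} = 1216·3699·2.49 / 145980.96 = 76.7.

76.7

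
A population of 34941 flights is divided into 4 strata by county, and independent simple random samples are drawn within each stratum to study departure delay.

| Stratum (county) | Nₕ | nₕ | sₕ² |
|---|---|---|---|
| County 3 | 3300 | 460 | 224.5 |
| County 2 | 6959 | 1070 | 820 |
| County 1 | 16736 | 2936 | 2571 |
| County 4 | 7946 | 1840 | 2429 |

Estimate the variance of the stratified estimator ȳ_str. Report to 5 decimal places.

Var(ȳ_str) = Σₕ Wₕ²(1 − fₕ)sₕ²/nₕ with Wₕ = Nₕ/N, N = 34941.
County 3: Wₕ = 0.09444492; term = 0.09444492²·(1 − 0.13939394)·224.5/460 = 0.0037464517.
County 2: Wₕ = 0.19916431; term = 0.19916431²·(1 − 0.15375772)·820/1070 = 0.025724551.
County 1: Wₕ = 0.47897885; term = 0.47897885²·(1 − 0.17543021)·2571/2936 = 0.1656556.
County 4: Wₕ = 0.22741192; term = 0.22741192²·(1 − 0.23156305)·2429/1840 = 0.052461946.
Sum = 0.24758855.

0.24759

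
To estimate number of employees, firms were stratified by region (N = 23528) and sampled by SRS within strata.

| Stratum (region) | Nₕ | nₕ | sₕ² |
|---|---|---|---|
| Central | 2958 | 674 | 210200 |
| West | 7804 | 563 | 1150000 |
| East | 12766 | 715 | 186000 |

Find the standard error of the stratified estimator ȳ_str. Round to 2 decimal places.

Var(ȳ_str) = Σₕ Wₕ²(1 − fₕ)sₕ²/nₕ with Wₕ = Nₕ/N, N = 23528.
Central: Wₕ = 0.12572254; term = 0.12572254²·(1 − 0.22785666)·210200/674 = 3.8062478.
West: Wₕ = 0.33168990; term = 0.33168990²·(1 − 0.07214249)·1150000/563 = 208.51401.
East: Wₕ = 0.54258756; term = 0.54258756²·(1 − 0.05600815)·186000/715 = 72.296089.
Sum = 284.61635.
SE = √(284.61635) = 16.87.

16.87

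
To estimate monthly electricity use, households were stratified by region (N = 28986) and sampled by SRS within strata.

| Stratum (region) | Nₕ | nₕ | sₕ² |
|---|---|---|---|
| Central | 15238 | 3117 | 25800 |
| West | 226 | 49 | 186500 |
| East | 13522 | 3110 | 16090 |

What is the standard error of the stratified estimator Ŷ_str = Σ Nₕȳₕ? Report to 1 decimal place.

49086.1

Var(Ŷ_str) = Σₕ Nₕ²(1 − fₕ)sₕ²/nₕ.
Central: 15238²·(1 − 3117/15238)·25800/3117 = 1.5287952 × 10^9.
West: 226²·(1 − 49/226)·186500/49 = 1.5225251 × 10^8.
East: 13522²·(1 − 3110/13522)·16090/3110 = 7.2840136 × 10^8.
Sum = 2.4094491 × 10^9.
SE = √(2.4094491 × 10^9) = 49086.1.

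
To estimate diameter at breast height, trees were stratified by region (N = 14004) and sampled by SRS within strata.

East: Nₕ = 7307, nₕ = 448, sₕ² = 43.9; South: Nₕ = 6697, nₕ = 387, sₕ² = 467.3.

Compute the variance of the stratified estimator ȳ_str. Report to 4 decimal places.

0.2852

Var(ȳ_str) = Σₕ Wₕ²(1 − fₕ)sₕ²/nₕ with Wₕ = Nₕ/N, N = 14004.
East: Wₕ = 0.52177949; term = 0.52177949²·(1 − 0.06131107)·43.9/448 = 0.025042761.
South: Wₕ = 0.47822051; term = 0.47822051²·(1 − 0.05778707)·467.3/387 = 0.2601898.
Sum = 0.28523256.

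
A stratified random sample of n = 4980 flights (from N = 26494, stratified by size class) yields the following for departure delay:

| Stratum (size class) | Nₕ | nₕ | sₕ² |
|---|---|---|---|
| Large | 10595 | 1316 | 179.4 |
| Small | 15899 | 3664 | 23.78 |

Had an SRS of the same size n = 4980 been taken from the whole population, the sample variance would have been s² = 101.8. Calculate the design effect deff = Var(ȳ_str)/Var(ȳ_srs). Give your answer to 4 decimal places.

Var(ȳ_str) = Σ Wₕ²(1−fₕ)sₕ²/nₕ with Wₕ = Nₕ/26494:
  Large: (10595/26494)²·(1−1316/10595)·179.4/1316 = 0.019092976
  Small: (15899/26494)²·(1−3664/15899)·23.78/3664 = 0.0017986021
  → Var(ȳ_str) = 0.020891578.
Var(ȳ_srs) = (1 − 4980/26494)·101.8/4980 = 0.016599388.
deff = 0.020891578 / 0.016599388 = 1.2586.

1.2586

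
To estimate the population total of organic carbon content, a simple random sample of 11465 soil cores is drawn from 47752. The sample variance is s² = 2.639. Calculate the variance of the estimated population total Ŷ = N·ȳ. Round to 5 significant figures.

398850

Var(Ŷ) = N²·Var(ȳ) = N²·(1 − n/N)·s²/n.
f = 11465/47752 = 0.24009466; Var(ȳ) = 0.75990534·2.639/11465 = 1.749141 × 10^-4.
Var(Ŷ) = 47752² · (1.749141 × 10^-4) = 398848.49.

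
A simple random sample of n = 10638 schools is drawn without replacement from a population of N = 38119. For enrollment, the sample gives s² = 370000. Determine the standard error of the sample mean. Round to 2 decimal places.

Under SRS without replacement, Var(ȳ) = (1 − f)·s²/n with f = n/N = 10638/38119 = 0.27907343.
Var(ȳ) = (1 − 0.27907343)·370000/10638 = 0.72092657·34.780974 = 25.074528.
SE(ȳ) = √(25.074528) = 5.01.

5.01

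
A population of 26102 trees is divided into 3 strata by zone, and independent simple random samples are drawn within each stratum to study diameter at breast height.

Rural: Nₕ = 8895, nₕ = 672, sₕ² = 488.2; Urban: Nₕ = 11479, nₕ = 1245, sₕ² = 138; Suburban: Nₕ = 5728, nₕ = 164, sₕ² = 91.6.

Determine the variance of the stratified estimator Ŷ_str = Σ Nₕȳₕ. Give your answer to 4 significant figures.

Var(Ŷ_str) = Σₕ Nₕ²(1 − fₕ)sₕ²/nₕ.
Rural: 8895²·(1 − 672/8895)·488.2/672 = 5.3137944 × 10^7.
Urban: 11479²·(1 − 1245/11479)·138/1245 = 1.3021446 × 10^7.
Suburban: 5728²·(1 − 164/5728)·91.6/164 = 1.7800892 × 10^7.
Sum = 8.3960282 × 10^7.

8.396 × 10^7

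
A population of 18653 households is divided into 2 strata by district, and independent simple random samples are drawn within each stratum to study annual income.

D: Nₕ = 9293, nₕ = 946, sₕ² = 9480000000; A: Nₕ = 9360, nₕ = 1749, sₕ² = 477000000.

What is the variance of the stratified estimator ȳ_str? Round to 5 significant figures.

Var(ȳ_str) = Σₕ Wₕ²(1 − fₕ)sₕ²/nₕ with Wₕ = Nₕ/N, N = 18653.
D: Wₕ = 0.49820404; term = 0.49820404²·(1 − 0.10179705)·9480000000/946 = 2.2341183 × 10^6.
A: Wₕ = 0.50179596; term = 0.50179596²·(1 − 0.18685897)·477000000/1749 = 55840.431.
Sum = 2.2899587 × 10^6.

2.2900 × 10^6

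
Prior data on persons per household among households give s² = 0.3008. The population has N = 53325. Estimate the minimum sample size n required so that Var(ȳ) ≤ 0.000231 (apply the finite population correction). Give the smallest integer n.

1272

Without fpc, n₀ = s²/D = 0.3008/0.000231 = 1302.1645.
With fpc, (1 − n/N)·s²/n ≤ D requires n ≥ n₀/(1 + n₀/N) = 1302.1645/(1 + 1302.1645/53325) = 1271.1244.
Rounding up, n = 1272.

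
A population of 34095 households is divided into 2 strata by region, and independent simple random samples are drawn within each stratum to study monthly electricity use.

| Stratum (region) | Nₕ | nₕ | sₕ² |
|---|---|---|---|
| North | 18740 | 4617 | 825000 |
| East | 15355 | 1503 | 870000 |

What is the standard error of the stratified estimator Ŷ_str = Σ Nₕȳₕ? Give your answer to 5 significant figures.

Var(Ŷ_str) = Σₕ Nₕ²(1 − fₕ)sₕ²/nₕ.
North: 18740²·(1 − 4617/18740)·825000/4617 = 4.729232 × 10^10.
East: 15355²·(1 − 1503/15355)·870000/1503 = 1.2311829 × 10^11.
Sum = 1.7041061 × 10^11.
SE = √(1.7041061 × 10^11) = 412810.

412810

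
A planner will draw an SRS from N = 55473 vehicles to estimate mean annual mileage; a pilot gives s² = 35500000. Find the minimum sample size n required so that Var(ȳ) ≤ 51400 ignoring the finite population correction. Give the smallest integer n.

691

Without fpc, n₀ = s²/D = 35500000/51400 = 690.6615.
Rounding up, n = 691.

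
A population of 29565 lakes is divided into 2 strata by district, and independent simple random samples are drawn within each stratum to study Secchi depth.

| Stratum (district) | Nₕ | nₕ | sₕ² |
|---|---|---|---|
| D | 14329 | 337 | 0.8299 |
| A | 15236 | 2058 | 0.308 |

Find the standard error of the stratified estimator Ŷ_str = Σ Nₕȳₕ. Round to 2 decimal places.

Var(Ŷ_str) = Σₕ Nₕ²(1 − fₕ)sₕ²/nₕ.
D: 14329²·(1 − 337/14329)·0.8299/337 = 493732.3.
A: 15236²·(1 − 2058/15236)·0.308/2058 = 30048.709.
Sum = 523781.01.
SE = √(523781.01) = 723.73.

723.73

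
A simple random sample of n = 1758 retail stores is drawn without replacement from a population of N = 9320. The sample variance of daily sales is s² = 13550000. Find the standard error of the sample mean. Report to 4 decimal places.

Under SRS without replacement, Var(ȳ) = (1 − f)·s²/n with f = n/N = 1758/9320 = 0.18862661.
Var(ȳ) = (1 − 0.18862661)·13550000/1758 = 0.81137339·7707.6223 = 6253.7596.
SE(ȳ) = √(6253.7596) = 79.0807.

79.0807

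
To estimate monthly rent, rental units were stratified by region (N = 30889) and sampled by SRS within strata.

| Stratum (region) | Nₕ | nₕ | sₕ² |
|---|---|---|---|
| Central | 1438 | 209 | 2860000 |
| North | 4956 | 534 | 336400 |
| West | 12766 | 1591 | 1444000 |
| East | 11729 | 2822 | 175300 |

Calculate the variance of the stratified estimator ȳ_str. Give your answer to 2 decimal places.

182.32

Var(ȳ_str) = Σₕ Wₕ²(1 − fₕ)sₕ²/nₕ with Wₕ = Nₕ/N, N = 30889.
Central: Wₕ = 0.04655379; term = 0.04655379²·(1 − 0.14534075)·2860000/209 = 25.346781.
North: Wₕ = 0.16044547; term = 0.16044547²·(1 − 0.10774818)·336400/534 = 14.469618.
West: Wₕ = 0.41328628; term = 0.41328628²·(1 − 0.12462792)·1444000/1591 = 135.7037.
East: Wₕ = 0.37971446; term = 0.37971446²·(1 − 0.24060022)·175300/2822 = 6.8015775.
Sum = 182.32168.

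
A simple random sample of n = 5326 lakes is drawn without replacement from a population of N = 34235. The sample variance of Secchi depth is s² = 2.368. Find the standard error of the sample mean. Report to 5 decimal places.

Under SRS without replacement, Var(ȳ) = (1 − f)·s²/n with f = n/N = 5326/34235 = 0.15557178.
Var(ȳ) = (1 − 0.15557178)·2.368/5326 = 0.84442822·4.4461134 × 10^-4 = 3.7544236 × 10^-4.
SE(ȳ) = √(3.7544236 × 10^-4) = 0.01938.

0.01938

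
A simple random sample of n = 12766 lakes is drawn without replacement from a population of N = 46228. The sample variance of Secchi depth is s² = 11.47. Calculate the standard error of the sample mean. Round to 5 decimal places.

Under SRS without replacement, Var(ȳ) = (1 − f)·s²/n with f = n/N = 12766/46228 = 0.27615298.
Var(ȳ) = (1 − 0.27615298)·11.47/12766 = 0.72384702·8.9848034 × 10^-4 = 6.5036231 × 10^-4.
SE(ȳ) = √(6.5036231 × 10^-4) = 0.02550.

0.02550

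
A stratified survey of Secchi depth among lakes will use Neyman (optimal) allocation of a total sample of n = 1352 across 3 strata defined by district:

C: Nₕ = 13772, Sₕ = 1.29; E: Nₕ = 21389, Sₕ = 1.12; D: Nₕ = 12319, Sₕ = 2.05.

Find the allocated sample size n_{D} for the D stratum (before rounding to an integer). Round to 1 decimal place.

509.8

Neyman allocation: nₕ = n·NₕSₕ / Σⱼ NⱼSⱼ.
Σ NⱼSⱼ = 13772·1.29 + 21389·1.12 + 12319·2.05 = 66975.51.
n_{D} = 1352·12319·2.05 / 66975.51 = 509.8.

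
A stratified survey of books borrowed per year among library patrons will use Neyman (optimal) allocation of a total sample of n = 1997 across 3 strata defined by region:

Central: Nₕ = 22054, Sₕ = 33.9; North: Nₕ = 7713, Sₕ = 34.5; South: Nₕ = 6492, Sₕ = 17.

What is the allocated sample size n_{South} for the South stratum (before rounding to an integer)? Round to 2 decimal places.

Neyman allocation: nₕ = n·NₕSₕ / Σⱼ NⱼSⱼ.
Σ NⱼSⱼ = 22054·33.9 + 7713·34.5 + 6492·17 = 1.1240931 × 10^6.
n_{South} = 1997·6492·17 / (1.1240931 × 10^6) = 196.07.

196.07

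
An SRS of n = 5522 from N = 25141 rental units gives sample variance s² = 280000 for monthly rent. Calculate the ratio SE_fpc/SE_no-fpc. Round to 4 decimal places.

f = n/N = 5522/25141 = 0.21964122.
SE_no-fpc = √(s²/n) = 7.1208332; SE_fpc = √((1−f)s²/n) = 6.2903958.
Ratio = √(1−f) = 0.88337918.

0.8834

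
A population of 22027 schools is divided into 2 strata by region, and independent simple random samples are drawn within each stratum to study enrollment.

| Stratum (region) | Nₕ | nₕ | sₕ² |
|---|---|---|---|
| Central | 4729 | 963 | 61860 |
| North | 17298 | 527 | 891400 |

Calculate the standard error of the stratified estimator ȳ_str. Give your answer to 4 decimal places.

Var(ȳ_str) = Σₕ Wₕ²(1 − fₕ)sₕ²/nₕ with Wₕ = Nₕ/N, N = 22027.
Central: Wₕ = 0.21469106; term = 0.21469106²·(1 − 0.20363713)·61860/963 = 2.3578846.
North: Wₕ = 0.78530894; term = 0.78530894²·(1 − 0.03046595)·891400/527 = 1011.3609.
Sum = 1013.7188.
SE = √(1013.7188) = 31.8390.

31.8390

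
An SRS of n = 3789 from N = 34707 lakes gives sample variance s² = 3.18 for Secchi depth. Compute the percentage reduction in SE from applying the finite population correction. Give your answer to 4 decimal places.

f = n/N = 3789/34707 = 0.10917106.
SE_no-fpc = √(s²/n) = 0.028970184; SE_fpc = √((1−f)s²/n) = 0.027343142.
Ratio = √(1−f) = 0.94383735. Reduction = 100·(1 − 0.94383735) = 5.6163%.

5.6163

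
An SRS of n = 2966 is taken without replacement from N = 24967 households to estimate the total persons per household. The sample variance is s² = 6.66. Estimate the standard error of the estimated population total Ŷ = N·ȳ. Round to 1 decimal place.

Var(Ŷ) = N²·Var(ȳ) = N²·(1 − n/N)·s²/n.
f = 2966/24967 = 0.11879681; Var(ȳ) = 0.88120319·6.66/2966 = 0.0019786963.
Var(Ŷ) = 24967² · 0.0019786963 = 1.2334225 × 10^6.
SE(Ŷ) = √(1.2334225 × 10^6) = 1110.6.

1110.6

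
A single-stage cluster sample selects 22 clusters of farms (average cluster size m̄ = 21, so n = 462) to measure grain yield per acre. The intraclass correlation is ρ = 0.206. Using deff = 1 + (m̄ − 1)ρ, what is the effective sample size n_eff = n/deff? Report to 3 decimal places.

90.234

deff = 1 + (21 − 1)·0.206 = 1 + 4.12 = 5.12.
n_eff = 462 / 5.12 = 90.234.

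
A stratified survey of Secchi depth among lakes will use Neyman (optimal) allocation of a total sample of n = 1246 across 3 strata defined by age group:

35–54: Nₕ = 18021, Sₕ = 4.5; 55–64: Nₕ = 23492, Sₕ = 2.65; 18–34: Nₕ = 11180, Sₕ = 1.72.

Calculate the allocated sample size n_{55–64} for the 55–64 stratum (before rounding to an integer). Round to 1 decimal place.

477.1

Neyman allocation: nₕ = n·NₕSₕ / Σⱼ NⱼSⱼ.
Σ NⱼSⱼ = 18021·4.5 + 23492·2.65 + 11180·1.72 = 162577.9.
n_{55–64} = 1246·23492·2.65 / 162577.9 = 477.1.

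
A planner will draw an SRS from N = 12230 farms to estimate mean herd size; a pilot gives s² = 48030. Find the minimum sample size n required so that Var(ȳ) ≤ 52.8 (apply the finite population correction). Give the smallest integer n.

847

Without fpc, n₀ = s²/D = 48030/52.8 = 909.6591.
With fpc, (1 − n/N)·s²/n ≤ D requires n ≥ n₀/(1 + n₀/N) = 909.6591/(1 + 909.6591/12230) = 846.6834.
Rounding up, n = 847.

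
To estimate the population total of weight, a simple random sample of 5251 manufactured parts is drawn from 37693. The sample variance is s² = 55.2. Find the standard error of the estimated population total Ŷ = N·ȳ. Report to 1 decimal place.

Var(Ŷ) = N²·Var(ȳ) = N²·(1 − n/N)·s²/n.
f = 5251/37693 = 0.13930969; Var(ȳ) = 0.86069031·55.2/5251 = 0.0090478205.
Var(Ŷ) = 37693² · 0.0090478205 = 1.2854802 × 10^7.
SE(Ŷ) = √(1.2854802 × 10^7) = 3585.4.

3585.4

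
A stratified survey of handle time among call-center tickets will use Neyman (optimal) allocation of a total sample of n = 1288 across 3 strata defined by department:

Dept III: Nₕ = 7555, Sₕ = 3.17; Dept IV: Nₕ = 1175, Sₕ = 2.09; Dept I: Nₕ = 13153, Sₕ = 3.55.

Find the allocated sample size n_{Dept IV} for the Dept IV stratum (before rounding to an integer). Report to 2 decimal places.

43.27

Neyman allocation: nₕ = n·NₕSₕ / Σⱼ NⱼSⱼ.
Σ NⱼSⱼ = 7555·3.17 + 1175·2.09 + 13153·3.55 = 73098.25.
n_{Dept IV} = 1288·1175·2.09 / 73098.25 = 43.27.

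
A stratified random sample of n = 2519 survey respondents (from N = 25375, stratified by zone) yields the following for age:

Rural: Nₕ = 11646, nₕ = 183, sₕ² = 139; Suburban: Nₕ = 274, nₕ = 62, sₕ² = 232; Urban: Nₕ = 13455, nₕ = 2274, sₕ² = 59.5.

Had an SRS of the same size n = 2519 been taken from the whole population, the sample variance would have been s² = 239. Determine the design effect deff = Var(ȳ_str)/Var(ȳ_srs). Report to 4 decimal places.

1.9182

Var(ȳ_str) = Σ Wₕ²(1−fₕ)sₕ²/nₕ with Wₕ = Nₕ/25375:
  Rural: (11646/25375)²·(1−183/11646)·139/183 = 0.15748046
  Suburban: (274/25375)²·(1−62/274)·232/62 = 3.3757527 × 10^-4
  Urban: (13455/25375)²·(1−2274/13455)·59.5/2274 = 0.0061133429
  → Var(ȳ_str) = 0.16393138.
Var(ȳ_srs) = (1 − 2519/25375)·239/2519 = 0.085460201.
deff = 0.16393138 / 0.085460201 = 1.9182.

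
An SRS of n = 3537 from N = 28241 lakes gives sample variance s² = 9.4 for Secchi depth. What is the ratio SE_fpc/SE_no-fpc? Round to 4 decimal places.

0.9353

f = n/N = 3537/28241 = 0.12524344.
SE_no-fpc = √(s²/n) = 0.051552104; SE_fpc = √((1−f)s²/n) = 0.048215869.
Ratio = √(1−f) = 0.93528421.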